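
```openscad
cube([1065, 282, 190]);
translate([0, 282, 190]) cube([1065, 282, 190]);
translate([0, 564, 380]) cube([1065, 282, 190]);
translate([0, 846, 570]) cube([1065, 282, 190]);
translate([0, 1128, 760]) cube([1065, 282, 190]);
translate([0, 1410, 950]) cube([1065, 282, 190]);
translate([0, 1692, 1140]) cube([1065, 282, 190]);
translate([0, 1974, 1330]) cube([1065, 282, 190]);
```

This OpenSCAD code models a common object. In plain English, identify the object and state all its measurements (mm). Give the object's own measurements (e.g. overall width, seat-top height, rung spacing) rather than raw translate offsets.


A straight staircase of 8 solid steps. Each step is 1065 mm wide (x), 282 mm deep (y, the going) and 190 mm tall (the rise). The first step rests on the floor; each subsequent step sits one going further in +y and one rise higher in +z, directly behind and above the previous step with no overlap.


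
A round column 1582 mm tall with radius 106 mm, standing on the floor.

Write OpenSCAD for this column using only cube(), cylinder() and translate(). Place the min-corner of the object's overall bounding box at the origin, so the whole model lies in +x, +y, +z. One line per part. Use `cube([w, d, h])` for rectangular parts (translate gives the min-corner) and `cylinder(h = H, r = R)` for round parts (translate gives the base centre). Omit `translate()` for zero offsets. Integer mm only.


translate([106, 106, 0]) cylinder(h = 1582, r = 106);


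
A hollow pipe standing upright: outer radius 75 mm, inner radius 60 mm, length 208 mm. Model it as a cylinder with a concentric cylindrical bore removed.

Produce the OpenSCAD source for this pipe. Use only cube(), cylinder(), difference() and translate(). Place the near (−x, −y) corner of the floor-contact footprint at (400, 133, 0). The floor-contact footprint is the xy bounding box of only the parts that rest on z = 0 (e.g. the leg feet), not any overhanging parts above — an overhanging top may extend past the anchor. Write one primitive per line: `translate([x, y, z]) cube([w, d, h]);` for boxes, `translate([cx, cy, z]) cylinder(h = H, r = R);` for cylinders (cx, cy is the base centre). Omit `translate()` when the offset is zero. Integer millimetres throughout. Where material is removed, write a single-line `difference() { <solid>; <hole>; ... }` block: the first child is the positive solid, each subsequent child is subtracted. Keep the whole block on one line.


difference() { translate([475, 208, 0]) cylinder(h = 208, r = 75); translate([475, 208, 0]) cylinder(h = 208, r = 60); }


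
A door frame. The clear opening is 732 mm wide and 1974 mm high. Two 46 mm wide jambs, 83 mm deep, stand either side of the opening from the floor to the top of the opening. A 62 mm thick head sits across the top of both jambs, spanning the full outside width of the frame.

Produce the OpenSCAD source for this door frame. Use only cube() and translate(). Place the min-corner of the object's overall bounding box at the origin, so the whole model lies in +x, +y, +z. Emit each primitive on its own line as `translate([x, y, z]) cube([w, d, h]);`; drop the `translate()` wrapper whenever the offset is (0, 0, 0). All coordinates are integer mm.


cube([46, 83, 1974]);
translate([778, 0, 0]) cube([46, 83, 1974]);
translate([0, 0, 1974]) cube([824, 83, 62]);


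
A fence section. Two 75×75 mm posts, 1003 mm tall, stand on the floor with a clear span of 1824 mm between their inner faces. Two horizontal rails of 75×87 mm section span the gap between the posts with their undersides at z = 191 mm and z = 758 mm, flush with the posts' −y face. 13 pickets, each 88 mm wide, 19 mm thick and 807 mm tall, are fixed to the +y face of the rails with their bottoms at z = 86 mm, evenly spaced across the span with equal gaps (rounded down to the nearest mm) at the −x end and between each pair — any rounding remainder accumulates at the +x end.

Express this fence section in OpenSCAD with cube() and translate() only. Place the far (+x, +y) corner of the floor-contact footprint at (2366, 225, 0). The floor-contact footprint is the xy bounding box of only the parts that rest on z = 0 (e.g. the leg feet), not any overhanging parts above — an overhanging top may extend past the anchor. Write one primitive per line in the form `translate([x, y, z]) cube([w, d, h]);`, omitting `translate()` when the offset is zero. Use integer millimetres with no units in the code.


translate([392, 150, 0]) cube([75, 75, 1003]);
translate([2291, 150, 0]) cube([75, 75, 1003]);
translate([467, 150, 191]) cube([1824, 75, 87]);
translate([467, 150, 758]) cube([1824, 75, 87]);
translate([515, 225, 86]) cube([88, 19, 807]);
translate([651, 225, 86]) cube([88, 19, 807]);
translate([787, 225, 86]) cube([88, 19, 807]);
translate([923, 225, 86]) cube([88, 19, 807]);
translate([1059, 225, 86]) cube([88, 19, 807]);
translate([1195, 225, 86]) cube([88, 19, 807]);
translate([1331, 225, 86]) cube([88, 19, 807]);
translate([1467, 225, 86]) cube([88, 19, 807]);
translate([1603, 225, 86]) cube([88, 19, 807]);
translate([1739, 225, 86]) cube([88, 19, 807]);
translate([1875, 225, 86]) cube([88, 19, 807]);
translate([2011, 225, 86]) cube([88, 19, 807]);
translate([2147, 225, 86]) cube([88, 19, 807]);


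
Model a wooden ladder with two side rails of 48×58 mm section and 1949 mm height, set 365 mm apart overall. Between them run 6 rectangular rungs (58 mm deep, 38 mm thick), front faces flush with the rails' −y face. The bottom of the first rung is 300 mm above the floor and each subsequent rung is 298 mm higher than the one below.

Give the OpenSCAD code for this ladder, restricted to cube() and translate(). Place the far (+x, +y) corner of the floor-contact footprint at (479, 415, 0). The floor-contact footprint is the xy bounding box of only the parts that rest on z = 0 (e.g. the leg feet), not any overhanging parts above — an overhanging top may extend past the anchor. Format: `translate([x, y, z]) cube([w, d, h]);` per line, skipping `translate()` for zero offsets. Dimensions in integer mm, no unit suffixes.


translate([114, 357, 0]) cube([48, 58, 1949]);
translate([431, 357, 0]) cube([48, 58, 1949]);
translate([162, 357, 300]) cube([269, 58, 38]);
translate([162, 357, 598]) cube([269, 58, 38]);
translate([162, 357, 896]) cube([269, 58, 38]);
translate([162, 357, 1194]) cube([269, 58, 38]);
translate([162, 357, 1492]) cube([269, 58, 38]);
translate([162, 357, 1790]) cube([269, 58, 38]);


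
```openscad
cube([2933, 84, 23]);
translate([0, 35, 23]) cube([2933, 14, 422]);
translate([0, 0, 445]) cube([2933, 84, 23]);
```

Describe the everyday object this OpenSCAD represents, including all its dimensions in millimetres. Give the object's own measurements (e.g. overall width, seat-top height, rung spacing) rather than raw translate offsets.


An I-beam lying along x, 2933 mm long. Overall section height 468 mm. Two flanges 84 mm wide (y) and 23 mm thick, one on the floor and one at the top; a web 14 mm thick runs between them, centred on the flange width.


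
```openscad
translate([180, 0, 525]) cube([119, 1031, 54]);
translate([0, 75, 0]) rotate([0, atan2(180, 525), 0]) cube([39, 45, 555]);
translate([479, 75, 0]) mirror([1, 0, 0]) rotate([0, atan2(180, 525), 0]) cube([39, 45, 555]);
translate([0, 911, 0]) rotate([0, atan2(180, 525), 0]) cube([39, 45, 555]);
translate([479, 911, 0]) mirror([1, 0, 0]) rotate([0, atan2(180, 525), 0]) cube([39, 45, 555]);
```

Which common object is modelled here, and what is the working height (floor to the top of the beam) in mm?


A sawhorse. The overall height is 579 mm.

A beam across two mirrored pairs of raked legs — a sawhorse. The beam's underside is at z = 525 (matching the legs' vertical rise in atan2(180, 525)) and the beam is 54 mm tall, so its top is at 525 + 54 = 579 mm. The raked legs top out at the beam's underside, so that is the highest point.


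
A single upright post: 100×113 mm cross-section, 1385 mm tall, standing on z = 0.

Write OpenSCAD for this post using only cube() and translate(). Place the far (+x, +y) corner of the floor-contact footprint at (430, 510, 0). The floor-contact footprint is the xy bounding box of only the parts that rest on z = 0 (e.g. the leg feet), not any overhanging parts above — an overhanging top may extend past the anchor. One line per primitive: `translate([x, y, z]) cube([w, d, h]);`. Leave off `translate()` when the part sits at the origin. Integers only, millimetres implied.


translate([330, 397, 0]) cube([100, 113, 1385]);


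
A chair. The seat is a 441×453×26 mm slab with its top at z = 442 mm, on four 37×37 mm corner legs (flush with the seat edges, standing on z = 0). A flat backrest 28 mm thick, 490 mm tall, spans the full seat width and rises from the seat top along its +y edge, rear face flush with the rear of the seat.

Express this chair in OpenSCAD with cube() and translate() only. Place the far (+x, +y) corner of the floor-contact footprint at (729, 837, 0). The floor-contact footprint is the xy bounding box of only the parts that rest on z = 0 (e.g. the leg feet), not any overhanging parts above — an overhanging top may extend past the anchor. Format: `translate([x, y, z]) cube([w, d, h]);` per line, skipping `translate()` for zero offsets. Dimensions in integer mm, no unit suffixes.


// leg_h = 442 - 26 = 416
translate([288, 384, 416]) cube([441, 453, 26]);
translate([288, 384, 0]) cube([37, 37, 416]);
translate([692, 384, 0]) cube([37, 37, 416]);
translate([288, 800, 0]) cube([37, 37, 416]);
translate([692, 800, 0]) cube([37, 37, 416]);
translate([288, 809, 442]) cube([441, 28, 490]);


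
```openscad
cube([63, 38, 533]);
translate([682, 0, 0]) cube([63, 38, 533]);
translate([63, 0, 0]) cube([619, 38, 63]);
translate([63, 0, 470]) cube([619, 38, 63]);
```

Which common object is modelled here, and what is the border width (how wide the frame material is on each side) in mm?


A picture frame. The border width is 63 mm.

Four thin pieces enclosing a rectangular opening — a picture frame. The two full-height stiles are 533 mm tall; the top rail sits at z = 470 and is 63 mm tall, so the border above the opening is 533 − 470 = 63 mm, matching the stile x-width.


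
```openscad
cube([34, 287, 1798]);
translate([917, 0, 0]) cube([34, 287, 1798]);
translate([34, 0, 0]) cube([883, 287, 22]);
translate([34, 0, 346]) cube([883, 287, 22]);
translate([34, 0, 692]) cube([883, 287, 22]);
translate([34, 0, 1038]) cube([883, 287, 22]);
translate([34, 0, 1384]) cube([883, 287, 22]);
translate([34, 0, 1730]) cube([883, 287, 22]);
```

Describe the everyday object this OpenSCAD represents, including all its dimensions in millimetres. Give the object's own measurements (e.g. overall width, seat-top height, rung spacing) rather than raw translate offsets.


An open bookshelf. Two side panels, each 34 mm thick, 287 mm deep and 1798 mm tall, stand 951 mm apart (outside-to-outside). Between them sit 6 shelves, each 22 mm thick and 287 mm deep, spanning the full gap between the sides. The bottom shelf rests on the floor (its underside at z = 0) and the clear gap between one shelf's top and the next shelf's underside is 324 mm.


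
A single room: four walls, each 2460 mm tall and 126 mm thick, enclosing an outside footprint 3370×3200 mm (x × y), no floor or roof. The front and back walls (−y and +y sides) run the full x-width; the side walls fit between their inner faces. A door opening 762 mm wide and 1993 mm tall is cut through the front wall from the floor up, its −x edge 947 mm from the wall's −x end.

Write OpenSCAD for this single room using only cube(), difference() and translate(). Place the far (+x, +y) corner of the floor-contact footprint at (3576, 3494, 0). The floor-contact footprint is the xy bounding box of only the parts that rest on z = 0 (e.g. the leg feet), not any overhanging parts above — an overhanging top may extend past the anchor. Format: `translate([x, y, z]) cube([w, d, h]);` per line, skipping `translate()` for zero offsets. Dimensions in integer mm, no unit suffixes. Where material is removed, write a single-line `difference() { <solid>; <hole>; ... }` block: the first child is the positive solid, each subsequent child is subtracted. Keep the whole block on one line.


difference() { translate([206, 294, 0]) cube([3370, 126, 2460]); translate([1153, 294, 0]) cube([762, 126, 1993]); }
translate([206, 3368, 0]) cube([3370, 126, 2460]);
translate([206, 420, 0]) cube([126, 2948, 2460]);
translate([3450, 420, 0]) cube([126, 2948, 2460]);


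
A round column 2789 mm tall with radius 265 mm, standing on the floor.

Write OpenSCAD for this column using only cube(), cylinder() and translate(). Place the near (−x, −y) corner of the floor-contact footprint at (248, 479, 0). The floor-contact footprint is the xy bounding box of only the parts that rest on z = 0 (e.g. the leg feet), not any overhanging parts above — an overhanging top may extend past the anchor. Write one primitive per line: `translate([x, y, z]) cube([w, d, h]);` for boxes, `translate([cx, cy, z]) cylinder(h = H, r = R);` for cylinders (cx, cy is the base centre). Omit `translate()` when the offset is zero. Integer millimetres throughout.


translate([513, 744, 0]) cylinder(h = 2789, r = 265);


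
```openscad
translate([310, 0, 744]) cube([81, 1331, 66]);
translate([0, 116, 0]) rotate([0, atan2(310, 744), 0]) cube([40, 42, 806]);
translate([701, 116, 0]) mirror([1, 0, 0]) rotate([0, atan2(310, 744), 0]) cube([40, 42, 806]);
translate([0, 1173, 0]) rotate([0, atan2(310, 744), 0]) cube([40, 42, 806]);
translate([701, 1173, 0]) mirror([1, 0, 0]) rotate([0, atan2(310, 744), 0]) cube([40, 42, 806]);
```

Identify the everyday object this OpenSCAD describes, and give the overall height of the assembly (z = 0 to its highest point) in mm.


A sawhorse. The overall height is 810 mm.

A beam across two mirrored pairs of raked legs — a sawhorse. The beam's underside is at z = 744 (matching the legs' vertical rise in atan2(310, 744)) and the beam is 66 mm tall, so its top is at 744 + 66 = 810 mm. The raked legs top out at the beam's underside, so that is the highest point.


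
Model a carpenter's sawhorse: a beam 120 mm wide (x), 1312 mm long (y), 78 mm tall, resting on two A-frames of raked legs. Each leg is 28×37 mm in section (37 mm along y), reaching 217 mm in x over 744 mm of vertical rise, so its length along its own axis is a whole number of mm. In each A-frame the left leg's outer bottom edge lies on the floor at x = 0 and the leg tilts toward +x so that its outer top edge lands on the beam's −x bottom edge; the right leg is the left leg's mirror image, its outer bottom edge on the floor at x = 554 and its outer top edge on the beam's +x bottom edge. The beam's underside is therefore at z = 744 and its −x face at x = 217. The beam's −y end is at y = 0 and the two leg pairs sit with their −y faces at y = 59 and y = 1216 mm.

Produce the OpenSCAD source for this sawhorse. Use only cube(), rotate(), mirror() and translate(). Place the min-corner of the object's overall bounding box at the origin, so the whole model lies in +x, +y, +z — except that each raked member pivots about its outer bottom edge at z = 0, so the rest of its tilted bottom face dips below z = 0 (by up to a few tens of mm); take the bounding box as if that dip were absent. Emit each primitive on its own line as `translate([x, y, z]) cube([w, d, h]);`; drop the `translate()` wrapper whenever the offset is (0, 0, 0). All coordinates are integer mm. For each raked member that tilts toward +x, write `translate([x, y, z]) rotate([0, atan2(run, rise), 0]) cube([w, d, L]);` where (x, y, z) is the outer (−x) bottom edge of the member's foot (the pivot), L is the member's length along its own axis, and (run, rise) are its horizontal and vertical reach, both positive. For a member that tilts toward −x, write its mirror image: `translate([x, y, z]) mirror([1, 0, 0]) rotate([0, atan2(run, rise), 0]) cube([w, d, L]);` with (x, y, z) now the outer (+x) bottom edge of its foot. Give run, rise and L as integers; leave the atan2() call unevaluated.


// leg length = √(217² + 744²) = 775
// right-leg outer foot x = 2·217 + 120 = 554
// beam min-corner = (217, 0, 744)
translate([217, 0, 744]) cube([120, 1312, 78]);
translate([0, 59, 0]) rotate([0, atan2(217, 744), 0]) cube([28, 37, 775]);
translate([554, 59, 0]) mirror([1, 0, 0]) rotate([0, atan2(217, 744), 0]) cube([28, 37, 775]);
translate([0, 1216, 0]) rotate([0, atan2(217, 744), 0]) cube([28, 37, 775]);
translate([554, 1216, 0]) mirror([1, 0, 0]) rotate([0, atan2(217, 744), 0]) cube([28, 37, 775]);


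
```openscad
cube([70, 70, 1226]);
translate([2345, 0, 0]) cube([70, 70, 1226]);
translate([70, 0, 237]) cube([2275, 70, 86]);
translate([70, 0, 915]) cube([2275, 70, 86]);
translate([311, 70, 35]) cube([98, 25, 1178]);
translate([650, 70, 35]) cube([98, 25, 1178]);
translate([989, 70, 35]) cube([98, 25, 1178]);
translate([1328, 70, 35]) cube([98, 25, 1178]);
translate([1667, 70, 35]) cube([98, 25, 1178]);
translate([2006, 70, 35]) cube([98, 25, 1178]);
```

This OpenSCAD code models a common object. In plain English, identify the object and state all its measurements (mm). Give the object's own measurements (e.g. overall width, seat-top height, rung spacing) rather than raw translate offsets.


A fence section. Two 70×70 mm posts, 1226 mm tall, stand on the floor with a clear span of 2275 mm between their inner faces. Two horizontal rails of 70×86 mm section span the gap between the posts with their undersides at z = 237 mm and z = 915 mm, flush with the posts' −y face. 6 pickets, each 98 mm wide, 25 mm thick and 1178 mm tall, are fixed to the +y face of the rails with their bottoms at z = 35 mm, spaced across the span with a 241 mm gap after the −x post and between neighbouring pickets and before the +x post.


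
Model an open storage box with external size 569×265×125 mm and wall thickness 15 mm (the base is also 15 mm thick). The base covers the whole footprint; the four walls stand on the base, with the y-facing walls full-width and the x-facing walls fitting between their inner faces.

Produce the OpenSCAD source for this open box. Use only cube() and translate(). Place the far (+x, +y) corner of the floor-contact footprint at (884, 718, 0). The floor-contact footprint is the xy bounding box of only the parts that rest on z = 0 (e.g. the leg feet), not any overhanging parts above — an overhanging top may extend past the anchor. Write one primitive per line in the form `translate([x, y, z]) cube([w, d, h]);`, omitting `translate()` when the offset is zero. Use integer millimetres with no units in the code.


translate([315, 453, 0]) cube([569, 265, 15]);
translate([315, 453, 15]) cube([569, 15, 110]);
translate([315, 703, 15]) cube([569, 15, 110]);
translate([315, 468, 15]) cube([15, 235, 110]);
translate([869, 468, 15]) cube([15, 235, 110]);


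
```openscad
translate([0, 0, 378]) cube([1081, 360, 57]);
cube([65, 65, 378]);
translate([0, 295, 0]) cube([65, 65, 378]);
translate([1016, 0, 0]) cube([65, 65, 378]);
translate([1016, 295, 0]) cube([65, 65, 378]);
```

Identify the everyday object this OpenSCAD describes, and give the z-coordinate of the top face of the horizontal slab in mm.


A bench. The seat-top height is 435 mm.

A long slab on four corner posts — a bench. The slab sits at z = 378 with thickness 57, so the top is 378 + 57 = 435 mm.


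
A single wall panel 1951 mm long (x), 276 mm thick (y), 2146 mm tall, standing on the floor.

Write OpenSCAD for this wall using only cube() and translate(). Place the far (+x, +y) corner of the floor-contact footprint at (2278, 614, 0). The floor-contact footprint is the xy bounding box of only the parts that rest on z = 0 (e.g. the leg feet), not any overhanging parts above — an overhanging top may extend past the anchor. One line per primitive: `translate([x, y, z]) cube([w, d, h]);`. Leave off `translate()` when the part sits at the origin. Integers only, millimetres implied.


translate([327, 338, 0]) cube([1951, 276, 2146]);


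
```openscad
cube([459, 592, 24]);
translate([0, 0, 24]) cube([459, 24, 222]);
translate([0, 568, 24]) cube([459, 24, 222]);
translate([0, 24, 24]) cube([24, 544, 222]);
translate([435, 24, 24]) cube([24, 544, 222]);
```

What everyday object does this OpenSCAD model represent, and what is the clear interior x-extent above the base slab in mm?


An open box. The internal width is 411 mm.

A 459×592 base slab with four walls standing on it — an open box. The base is 459 mm wide and the walls are 24 mm thick, so the internal width is 459 − 2 × 24 = 411 mm.


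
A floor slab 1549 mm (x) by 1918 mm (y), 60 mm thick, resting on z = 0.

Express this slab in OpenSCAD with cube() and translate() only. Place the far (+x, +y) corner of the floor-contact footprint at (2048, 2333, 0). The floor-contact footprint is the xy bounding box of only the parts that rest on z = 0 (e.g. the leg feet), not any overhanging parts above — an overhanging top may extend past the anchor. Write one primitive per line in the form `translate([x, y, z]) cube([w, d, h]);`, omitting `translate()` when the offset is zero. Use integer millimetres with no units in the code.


translate([499, 415, 0]) cube([1549, 1918, 60]);


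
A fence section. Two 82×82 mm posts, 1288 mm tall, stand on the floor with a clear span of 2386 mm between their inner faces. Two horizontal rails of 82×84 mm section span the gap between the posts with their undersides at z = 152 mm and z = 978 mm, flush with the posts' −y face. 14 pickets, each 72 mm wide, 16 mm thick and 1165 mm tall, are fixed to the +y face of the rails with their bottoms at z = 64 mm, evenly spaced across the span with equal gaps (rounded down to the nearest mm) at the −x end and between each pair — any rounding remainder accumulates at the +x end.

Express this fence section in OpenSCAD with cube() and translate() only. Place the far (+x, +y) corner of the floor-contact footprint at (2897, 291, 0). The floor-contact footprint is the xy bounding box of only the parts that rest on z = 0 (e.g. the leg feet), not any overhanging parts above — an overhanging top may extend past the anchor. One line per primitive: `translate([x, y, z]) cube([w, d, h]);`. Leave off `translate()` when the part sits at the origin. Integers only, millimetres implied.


translate([347, 209, 0]) cube([82, 82, 1288]);
translate([2815, 209, 0]) cube([82, 82, 1288]);
translate([429, 209, 152]) cube([2386, 82, 84]);
translate([429, 209, 978]) cube([2386, 82, 84]);
translate([520, 291, 64]) cube([72, 16, 1165]);
translate([683, 291, 64]) cube([72, 16, 1165]);
translate([846, 291, 64]) cube([72, 16, 1165]);
translate([1009, 291, 64]) cube([72, 16, 1165]);
translate([1172, 291, 64]) cube([72, 16, 1165]);
translate([1335, 291, 64]) cube([72, 16, 1165]);
translate([1498, 291, 64]) cube([72, 16, 1165]);
translate([1661, 291, 64]) cube([72, 16, 1165]);
translate([1824, 291, 64]) cube([72, 16, 1165]);
translate([1987, 291, 64]) cube([72, 16, 1165]);
translate([2150, 291, 64]) cube([72, 16, 1165]);
translate([2313, 291, 64]) cube([72, 16, 1165]);
translate([2476, 291, 64]) cube([72, 16, 1165]);
translate([2639, 291, 64]) cube([72, 16, 1165]);


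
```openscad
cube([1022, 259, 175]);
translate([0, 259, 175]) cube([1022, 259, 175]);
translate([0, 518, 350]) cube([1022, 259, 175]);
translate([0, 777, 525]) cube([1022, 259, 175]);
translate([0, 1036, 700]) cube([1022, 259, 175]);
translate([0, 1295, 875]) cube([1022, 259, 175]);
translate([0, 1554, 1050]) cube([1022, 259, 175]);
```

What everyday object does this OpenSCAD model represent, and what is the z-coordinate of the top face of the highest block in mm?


A staircase. The total rise is 1225 mm.

7 identical blocks, each offset up and back from the previous — a staircase. Each step is 175 mm tall and there are 7 of them, so the total rise is 7 × 175 = 1225 mm.


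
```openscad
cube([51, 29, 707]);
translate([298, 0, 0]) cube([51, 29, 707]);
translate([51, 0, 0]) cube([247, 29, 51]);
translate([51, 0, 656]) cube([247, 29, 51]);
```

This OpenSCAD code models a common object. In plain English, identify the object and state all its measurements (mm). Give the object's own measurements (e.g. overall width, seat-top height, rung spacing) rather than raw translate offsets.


A rectangular picture frame lying in the x–z plane (depth along y). The opening is 247 mm wide (x) by 605 mm tall (z), surrounded by a border 51 mm wide on all four sides. The frame is 29 mm deep and is made of two full-height vertical stiles with two horizontal rails fitted between them.


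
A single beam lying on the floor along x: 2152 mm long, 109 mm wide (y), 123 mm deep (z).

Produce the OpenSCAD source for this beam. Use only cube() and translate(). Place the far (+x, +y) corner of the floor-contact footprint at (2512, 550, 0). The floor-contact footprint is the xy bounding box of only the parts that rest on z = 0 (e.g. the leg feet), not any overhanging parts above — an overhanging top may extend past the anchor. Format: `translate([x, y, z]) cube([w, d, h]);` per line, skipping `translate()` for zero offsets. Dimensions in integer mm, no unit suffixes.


translate([360, 441, 0]) cube([2152, 109, 123]);


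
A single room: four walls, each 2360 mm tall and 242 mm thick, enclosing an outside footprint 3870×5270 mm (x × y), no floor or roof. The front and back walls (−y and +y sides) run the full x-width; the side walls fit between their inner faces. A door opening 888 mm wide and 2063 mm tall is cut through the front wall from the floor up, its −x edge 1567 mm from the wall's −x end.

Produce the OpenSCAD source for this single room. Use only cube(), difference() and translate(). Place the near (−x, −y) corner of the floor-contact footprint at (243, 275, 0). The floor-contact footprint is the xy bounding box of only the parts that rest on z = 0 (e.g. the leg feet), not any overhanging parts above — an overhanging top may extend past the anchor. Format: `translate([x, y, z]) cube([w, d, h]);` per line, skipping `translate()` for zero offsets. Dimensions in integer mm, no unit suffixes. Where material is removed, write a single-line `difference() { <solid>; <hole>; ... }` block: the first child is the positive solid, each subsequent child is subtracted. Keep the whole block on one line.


difference() { translate([243, 275, 0]) cube([3870, 242, 2360]); translate([1810, 275, 0]) cube([888, 242, 2063]); }
translate([243, 5303, 0]) cube([3870, 242, 2360]);
translate([243, 517, 0]) cube([242, 4786, 2360]);
translate([3871, 517, 0]) cube([242, 4786, 2360]);


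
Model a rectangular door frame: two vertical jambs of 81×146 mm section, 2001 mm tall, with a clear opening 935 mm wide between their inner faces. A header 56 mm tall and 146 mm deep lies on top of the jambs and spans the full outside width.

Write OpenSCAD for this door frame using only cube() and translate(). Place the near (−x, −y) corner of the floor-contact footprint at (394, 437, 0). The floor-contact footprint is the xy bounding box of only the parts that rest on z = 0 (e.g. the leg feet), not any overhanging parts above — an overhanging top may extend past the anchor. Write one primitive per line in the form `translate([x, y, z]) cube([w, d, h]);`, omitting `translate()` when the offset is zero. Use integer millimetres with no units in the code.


translate([394, 437, 0]) cube([81, 146, 2001]);
translate([1410, 437, 0]) cube([81, 146, 2001]);
translate([394, 437, 2001]) cube([1097, 146, 56]);


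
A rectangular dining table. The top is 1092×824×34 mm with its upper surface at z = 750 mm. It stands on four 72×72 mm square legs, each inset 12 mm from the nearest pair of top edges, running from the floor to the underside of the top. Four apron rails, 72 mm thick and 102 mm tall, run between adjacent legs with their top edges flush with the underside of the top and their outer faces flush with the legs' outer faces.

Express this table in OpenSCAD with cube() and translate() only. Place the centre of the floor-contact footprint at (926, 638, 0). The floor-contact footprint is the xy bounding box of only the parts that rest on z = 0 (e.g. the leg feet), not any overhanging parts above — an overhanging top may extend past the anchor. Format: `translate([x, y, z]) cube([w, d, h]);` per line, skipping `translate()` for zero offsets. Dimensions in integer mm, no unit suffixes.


translate([380, 226, 716]) cube([1092, 824, 34]);
translate([392, 238, 0]) cube([72, 72, 716]);
translate([1388, 238, 0]) cube([72, 72, 716]);
translate([392, 966, 0]) cube([72, 72, 716]);
translate([1388, 966, 0]) cube([72, 72, 716]);
translate([464, 238, 614]) cube([924, 72, 102]);
translate([464, 966, 614]) cube([924, 72, 102]);
translate([392, 310, 614]) cube([72, 656, 102]);
translate([1388, 310, 614]) cube([72, 656, 102]);


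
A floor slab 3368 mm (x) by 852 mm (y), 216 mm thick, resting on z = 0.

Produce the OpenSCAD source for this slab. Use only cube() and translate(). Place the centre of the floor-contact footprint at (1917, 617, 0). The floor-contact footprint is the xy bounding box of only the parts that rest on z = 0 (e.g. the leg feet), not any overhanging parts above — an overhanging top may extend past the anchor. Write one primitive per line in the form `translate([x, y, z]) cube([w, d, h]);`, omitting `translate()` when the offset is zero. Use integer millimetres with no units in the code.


translate([233, 191, 0]) cube([3368, 852, 216]);


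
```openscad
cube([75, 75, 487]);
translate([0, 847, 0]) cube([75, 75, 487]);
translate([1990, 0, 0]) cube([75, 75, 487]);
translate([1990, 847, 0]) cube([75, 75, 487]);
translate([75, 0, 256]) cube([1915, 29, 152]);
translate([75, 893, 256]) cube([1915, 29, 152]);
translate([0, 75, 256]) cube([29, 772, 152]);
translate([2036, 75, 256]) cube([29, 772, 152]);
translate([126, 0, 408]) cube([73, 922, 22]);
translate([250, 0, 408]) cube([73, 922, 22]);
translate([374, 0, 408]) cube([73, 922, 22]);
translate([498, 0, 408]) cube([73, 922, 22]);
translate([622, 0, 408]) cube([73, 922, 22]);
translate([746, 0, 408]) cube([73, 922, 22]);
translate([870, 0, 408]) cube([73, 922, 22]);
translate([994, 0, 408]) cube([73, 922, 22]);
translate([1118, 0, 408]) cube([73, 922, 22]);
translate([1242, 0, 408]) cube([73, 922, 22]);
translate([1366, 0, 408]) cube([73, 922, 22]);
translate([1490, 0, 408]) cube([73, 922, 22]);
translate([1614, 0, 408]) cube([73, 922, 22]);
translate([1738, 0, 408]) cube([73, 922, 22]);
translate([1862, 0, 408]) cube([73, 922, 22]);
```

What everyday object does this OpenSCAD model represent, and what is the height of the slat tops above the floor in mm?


A bed frame. The slat-top height is 430 mm.

Four posts, four rails, and a row of slats — a bed frame. Slats sit on the rails at z = 256 + 152 = 408; with slat thickness 22, the top is 430 mm.


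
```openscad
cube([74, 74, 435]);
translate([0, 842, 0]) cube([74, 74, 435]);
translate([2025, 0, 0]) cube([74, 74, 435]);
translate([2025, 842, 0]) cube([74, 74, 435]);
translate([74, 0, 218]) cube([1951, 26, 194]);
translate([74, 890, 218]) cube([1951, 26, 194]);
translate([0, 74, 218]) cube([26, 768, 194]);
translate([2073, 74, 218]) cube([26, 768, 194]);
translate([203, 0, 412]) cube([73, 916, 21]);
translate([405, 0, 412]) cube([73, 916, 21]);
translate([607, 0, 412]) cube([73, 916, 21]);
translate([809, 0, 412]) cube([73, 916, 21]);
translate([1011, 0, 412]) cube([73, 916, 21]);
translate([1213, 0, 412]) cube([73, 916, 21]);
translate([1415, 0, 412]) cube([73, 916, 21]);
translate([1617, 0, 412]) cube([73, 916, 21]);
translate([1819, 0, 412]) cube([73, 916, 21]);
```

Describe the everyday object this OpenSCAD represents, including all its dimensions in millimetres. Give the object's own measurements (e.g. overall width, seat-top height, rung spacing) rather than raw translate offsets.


A bed frame 2099 mm long (x) by 916 mm wide (y). Four 74×74 mm corner posts, 435 mm tall, at the corners of the footprint. Four rails of 26 mm thickness and 194 mm height run between adjacent posts with their undersides at z = 218 mm, their outer faces flush with the outside of the frame (the two x-running rails run between the posts' inner faces; the two y-running rails run between the posts' inner faces). 9 slats, each 73 mm wide (x) and 21 mm thick, lie across the top of the two x-running rails, running the full 916 mm width of the frame in y; along x they sit between the end posts with a 129 mm gap after the −x posts and between neighbouring slats, leaving 133 mm before the +x posts.


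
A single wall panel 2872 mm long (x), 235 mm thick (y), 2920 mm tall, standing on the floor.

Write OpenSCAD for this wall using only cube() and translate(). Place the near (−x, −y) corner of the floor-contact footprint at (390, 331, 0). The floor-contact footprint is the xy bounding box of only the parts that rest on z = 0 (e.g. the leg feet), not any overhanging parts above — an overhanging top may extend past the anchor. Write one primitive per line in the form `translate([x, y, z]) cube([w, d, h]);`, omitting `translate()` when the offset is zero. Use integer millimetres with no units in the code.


translate([390, 331, 0]) cube([2872, 235, 2920]);


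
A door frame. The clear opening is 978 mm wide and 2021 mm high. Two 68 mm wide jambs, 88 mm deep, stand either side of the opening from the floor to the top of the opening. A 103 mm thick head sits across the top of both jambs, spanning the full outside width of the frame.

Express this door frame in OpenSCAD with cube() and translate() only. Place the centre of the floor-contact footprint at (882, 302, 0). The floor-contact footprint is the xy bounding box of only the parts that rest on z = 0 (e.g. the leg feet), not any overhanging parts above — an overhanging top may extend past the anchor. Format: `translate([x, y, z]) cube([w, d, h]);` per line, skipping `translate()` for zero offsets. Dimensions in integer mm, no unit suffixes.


translate([325, 258, 0]) cube([68, 88, 2021]);
translate([1371, 258, 0]) cube([68, 88, 2021]);
translate([325, 258, 2021]) cube([1114, 88, 103]);


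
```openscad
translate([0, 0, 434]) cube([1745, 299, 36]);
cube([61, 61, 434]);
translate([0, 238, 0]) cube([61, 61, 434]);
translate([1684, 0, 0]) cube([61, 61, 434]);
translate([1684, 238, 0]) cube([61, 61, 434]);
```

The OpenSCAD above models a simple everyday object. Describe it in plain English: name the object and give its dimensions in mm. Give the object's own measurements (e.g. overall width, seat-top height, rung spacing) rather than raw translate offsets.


A long wooden bench with a 1745 mm (x) × 299 mm (y) seat, 36 mm thick, its top surface 470 mm above the floor. Four 61 mm square legs at the seat corners, flush with the edges, run from z = 0 to the seat underside.


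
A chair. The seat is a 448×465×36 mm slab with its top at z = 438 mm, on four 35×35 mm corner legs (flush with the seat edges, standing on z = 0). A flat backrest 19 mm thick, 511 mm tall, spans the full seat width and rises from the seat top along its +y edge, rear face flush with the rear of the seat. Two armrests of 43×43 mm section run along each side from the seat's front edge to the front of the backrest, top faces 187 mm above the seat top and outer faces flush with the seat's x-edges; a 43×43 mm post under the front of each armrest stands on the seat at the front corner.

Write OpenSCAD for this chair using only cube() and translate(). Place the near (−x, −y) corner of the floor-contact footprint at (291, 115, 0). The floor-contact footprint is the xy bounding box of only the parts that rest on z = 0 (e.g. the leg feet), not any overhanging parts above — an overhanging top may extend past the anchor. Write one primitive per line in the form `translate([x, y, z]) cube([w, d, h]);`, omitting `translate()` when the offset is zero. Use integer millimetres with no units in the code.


translate([291, 115, 402]) cube([448, 465, 36]);
translate([291, 115, 0]) cube([35, 35, 402]);
translate([704, 115, 0]) cube([35, 35, 402]);
translate([291, 545, 0]) cube([35, 35, 402]);
translate([704, 545, 0]) cube([35, 35, 402]);
translate([291, 561, 438]) cube([448, 19, 511]);
translate([291, 115, 582]) cube([43, 446, 43]);
translate([696, 115, 582]) cube([43, 446, 43]);
translate([291, 115, 438]) cube([43, 43, 144]);
translate([696, 115, 438]) cube([43, 43, 144]);


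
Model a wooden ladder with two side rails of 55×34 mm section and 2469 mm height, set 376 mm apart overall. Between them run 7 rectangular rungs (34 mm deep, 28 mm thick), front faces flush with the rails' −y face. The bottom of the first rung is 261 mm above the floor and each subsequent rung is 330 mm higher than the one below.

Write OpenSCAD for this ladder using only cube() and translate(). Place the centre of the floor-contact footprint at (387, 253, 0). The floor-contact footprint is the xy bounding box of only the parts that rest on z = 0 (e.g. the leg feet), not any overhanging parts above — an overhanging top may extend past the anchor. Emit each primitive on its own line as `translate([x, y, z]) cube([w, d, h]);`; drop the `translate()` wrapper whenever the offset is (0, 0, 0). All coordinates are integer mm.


translate([199, 236, 0]) cube([55, 34, 2469]);
translate([520, 236, 0]) cube([55, 34, 2469]);
translate([254, 236, 261]) cube([266, 34, 28]);
translate([254, 236, 591]) cube([266, 34, 28]);
translate([254, 236, 921]) cube([266, 34, 28]);
translate([254, 236, 1251]) cube([266, 34, 28]);
translate([254, 236, 1581]) cube([266, 34, 28]);
translate([254, 236, 1911]) cube([266, 34, 28]);
translate([254, 236, 2241]) cube([266, 34, 28]);


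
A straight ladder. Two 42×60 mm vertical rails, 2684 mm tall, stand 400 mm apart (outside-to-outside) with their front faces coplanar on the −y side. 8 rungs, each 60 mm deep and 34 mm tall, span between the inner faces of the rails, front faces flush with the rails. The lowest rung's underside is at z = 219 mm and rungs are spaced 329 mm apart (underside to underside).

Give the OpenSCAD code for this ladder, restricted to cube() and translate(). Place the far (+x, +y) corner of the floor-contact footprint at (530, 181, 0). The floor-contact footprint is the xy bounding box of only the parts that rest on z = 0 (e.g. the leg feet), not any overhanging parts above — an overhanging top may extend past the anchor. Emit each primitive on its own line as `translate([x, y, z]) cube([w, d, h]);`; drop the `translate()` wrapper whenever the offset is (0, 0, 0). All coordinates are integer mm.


translate([130, 121, 0]) cube([42, 60, 2684]);
translate([488, 121, 0]) cube([42, 60, 2684]);
translate([172, 121, 219]) cube([316, 60, 34]);
translate([172, 121, 548]) cube([316, 60, 34]);
translate([172, 121, 877]) cube([316, 60, 34]);
translate([172, 121, 1206]) cube([316, 60, 34]);
translate([172, 121, 1535]) cube([316, 60, 34]);
translate([172, 121, 1864]) cube([316, 60, 34]);
translate([172, 121, 2193]) cube([316, 60, 34]);
translate([172, 121, 2522]) cube([316, 60, 34]);


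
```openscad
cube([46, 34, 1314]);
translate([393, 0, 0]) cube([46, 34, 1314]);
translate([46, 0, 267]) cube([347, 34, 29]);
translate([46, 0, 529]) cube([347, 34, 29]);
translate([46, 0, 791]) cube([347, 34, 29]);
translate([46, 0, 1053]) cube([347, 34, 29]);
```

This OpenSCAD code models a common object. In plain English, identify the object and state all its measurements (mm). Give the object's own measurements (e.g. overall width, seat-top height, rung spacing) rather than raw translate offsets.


A straight ladder. Two 46×34 mm vertical rails, 1314 mm tall, stand 439 mm apart (outside-to-outside) with their front faces coplanar on the −y side. 4 rungs, each 34 mm deep and 29 mm tall, span between the inner faces of the rails, front faces flush with the rails. The lowest rung's underside is at z = 267 mm and rungs are spaced 262 mm apart (underside to underside).


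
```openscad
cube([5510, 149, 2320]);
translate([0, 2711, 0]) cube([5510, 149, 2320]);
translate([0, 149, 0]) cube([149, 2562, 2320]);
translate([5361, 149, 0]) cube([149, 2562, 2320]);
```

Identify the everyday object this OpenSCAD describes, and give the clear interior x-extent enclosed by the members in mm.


A house (or room) frame. The interior width is 5212 mm.

Four 2320 mm walls enclosing a rectangle with no floor or roof — a room or house frame. Outside width is 5510 mm and wall thickness is 149 mm, so the interior width is 5510 − 2 × 149 = 5212 mm.
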